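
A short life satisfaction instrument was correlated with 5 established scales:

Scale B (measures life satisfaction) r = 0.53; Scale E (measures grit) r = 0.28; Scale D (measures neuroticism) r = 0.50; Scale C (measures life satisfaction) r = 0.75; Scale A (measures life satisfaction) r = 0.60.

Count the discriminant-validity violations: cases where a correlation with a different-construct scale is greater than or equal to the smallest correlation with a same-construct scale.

0

Convergent (same construct = life satisfaction): Scale B, Scale C, Scale A.
Smallest convergent = 0.53. Discriminant values: 0.28, 0.50; count ≥ 0.53 → 0.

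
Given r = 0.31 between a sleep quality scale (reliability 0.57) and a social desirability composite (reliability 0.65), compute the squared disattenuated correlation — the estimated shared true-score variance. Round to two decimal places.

Disattenuated r = 0.31 / √(0.57 × 0.65) = 0.31 / 0.6087 = 0.5093.
Shared true-score variance = 0.5093² = 0.2594 ≈ 0.26.

0.26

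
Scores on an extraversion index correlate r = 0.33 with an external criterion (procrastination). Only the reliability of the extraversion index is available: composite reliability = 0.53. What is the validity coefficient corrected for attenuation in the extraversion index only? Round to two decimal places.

0.45

Single correction: r_c = r_obs / √r_xx = 0.33 / √0.53 = 0.33 / 0.7280 ≈ 0.45.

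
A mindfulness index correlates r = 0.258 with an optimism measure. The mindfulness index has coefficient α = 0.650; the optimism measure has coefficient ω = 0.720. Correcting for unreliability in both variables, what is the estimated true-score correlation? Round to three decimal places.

r_true = r_obs / √(r_xx · r_yy) = 0.258 / √(0.650 × 0.720) = 0.258 / √0.468000 = 0.258 / 0.6841 ≈ 0.377.

0.377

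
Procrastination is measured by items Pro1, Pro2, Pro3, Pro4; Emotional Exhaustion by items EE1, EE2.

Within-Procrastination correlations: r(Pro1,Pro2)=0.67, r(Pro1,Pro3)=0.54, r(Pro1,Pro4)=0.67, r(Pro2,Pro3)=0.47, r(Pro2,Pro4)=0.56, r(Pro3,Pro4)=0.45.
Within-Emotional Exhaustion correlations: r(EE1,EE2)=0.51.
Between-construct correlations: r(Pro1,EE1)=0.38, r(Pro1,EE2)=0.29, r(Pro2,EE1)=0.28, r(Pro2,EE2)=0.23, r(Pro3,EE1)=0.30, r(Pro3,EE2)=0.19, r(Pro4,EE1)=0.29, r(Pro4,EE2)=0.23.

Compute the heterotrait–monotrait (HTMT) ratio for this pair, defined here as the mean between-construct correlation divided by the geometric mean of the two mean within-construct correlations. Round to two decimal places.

0.51

Mean between = 2.19/8 = 0.2738.
Mean within-Pro = 3.36/6 = 0.5600; mean within-EE = 0.51/1 = 0.5100.
Geometric mean = √(0.5600 × 0.5100) = 0.5344.
HTMT = 0.2738 / 0.5344 = 0.51.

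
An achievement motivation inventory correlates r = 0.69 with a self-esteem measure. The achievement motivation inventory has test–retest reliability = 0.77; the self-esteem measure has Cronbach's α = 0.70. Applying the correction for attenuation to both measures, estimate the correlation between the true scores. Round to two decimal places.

r_true = r_obs / √(r_xx · r_yy) = 0.69 / √(0.77 × 0.70) = 0.69 / √0.5390 = 0.69 / 0.7342 ≈ 0.94.

0.94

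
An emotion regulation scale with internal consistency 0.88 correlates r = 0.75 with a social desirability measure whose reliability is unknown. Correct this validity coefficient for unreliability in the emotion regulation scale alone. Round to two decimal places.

0.80

Single correction: r_c = r_obs / √r_xx = 0.75 / √0.88 = 0.75 / 0.9381 ≈ 0.80.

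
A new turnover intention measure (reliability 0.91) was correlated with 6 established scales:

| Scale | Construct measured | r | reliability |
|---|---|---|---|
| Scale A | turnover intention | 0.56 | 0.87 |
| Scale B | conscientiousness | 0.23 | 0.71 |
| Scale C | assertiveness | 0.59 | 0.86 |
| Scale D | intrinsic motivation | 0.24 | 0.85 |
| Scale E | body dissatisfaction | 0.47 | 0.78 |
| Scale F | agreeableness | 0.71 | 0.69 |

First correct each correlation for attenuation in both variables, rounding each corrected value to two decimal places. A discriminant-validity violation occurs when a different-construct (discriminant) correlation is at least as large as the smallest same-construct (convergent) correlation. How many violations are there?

2

Disattenuated r (r / √(r_scale · r_new)):
  Scale A (conv): 0.56 / √(0.87·0.91) = 0.63
  Scale B (disc): 0.23 / √(0.71·0.91) = 0.29
  Scale C (disc): 0.59 / √(0.86·0.91) = 0.67
  Scale D (disc): 0.24 / √(0.85·0.91) = 0.27
  Scale E (disc): 0.47 / √(0.78·0.91) = 0.56
  Scale F (disc): 0.71 / √(0.69·0.91) = 0.90
Smallest convergent = 0.63. Discriminant values: 0.29, 0.67, 0.27, 0.56, 0.90; count ≥ 0.63 → 2.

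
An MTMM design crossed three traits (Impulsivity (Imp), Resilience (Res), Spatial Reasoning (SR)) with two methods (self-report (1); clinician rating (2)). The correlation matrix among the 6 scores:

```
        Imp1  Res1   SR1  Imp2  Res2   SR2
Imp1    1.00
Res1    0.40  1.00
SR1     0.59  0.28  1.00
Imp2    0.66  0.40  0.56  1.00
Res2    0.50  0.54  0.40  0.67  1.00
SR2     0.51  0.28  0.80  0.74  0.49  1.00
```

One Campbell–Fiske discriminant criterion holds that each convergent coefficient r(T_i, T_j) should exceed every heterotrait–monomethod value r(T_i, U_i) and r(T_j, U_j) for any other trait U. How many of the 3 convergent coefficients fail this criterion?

Checking each validity diagonal entry against its comparison values:
Imp (methods 1·2): 0.66 vs {0.40, 0.67, 0.59, 0.74} → fail.
Res (methods 1·2): 0.54 vs {0.40, 0.67, 0.28, 0.49} → fail.
SR (methods 1·2): 0.80 vs {0.59, 0.74, 0.28, 0.49} → pass.
2 of 3 fail.

2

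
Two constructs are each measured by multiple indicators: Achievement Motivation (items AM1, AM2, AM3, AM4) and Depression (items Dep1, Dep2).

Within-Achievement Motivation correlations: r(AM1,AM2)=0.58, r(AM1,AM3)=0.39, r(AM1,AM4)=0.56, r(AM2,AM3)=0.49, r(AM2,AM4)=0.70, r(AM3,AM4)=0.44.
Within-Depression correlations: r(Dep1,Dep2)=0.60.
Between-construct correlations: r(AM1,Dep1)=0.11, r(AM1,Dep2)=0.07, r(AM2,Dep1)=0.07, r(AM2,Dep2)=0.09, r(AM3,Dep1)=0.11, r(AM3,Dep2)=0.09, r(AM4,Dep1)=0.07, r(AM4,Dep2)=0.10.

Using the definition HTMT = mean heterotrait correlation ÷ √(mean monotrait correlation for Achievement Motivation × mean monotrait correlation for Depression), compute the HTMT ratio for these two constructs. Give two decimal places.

0.16

Mean heterotrait r = 0.71/8 = 0.0888.
Mean within-AM = 3.16/6 = 0.5267; mean within-Dep = 0.60/1 = 0.6000.
Geometric mean = √(0.5267 × 0.6000) = 0.5622.
HTMT = 0.0888 / 0.5622 = 0.16.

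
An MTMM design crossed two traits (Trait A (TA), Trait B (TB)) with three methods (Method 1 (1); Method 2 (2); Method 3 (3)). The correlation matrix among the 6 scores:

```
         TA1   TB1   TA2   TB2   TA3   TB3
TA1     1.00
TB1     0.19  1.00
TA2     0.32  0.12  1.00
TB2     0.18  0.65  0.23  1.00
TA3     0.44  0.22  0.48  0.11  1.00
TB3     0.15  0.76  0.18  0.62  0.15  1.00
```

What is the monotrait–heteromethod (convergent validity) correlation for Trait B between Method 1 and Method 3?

Same trait (TB), different methods: r(TB1, TB3) = 0.76.

0.76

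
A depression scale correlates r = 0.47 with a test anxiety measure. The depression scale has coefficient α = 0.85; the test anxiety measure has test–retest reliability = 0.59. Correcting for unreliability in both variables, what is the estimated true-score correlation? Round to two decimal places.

r_true = r_obs / √(r_xx · r_yy) = 0.47 / √(0.85 × 0.59) = 0.47 / √0.5015 = 0.47 / 0.7082 ≈ 0.66.

0.66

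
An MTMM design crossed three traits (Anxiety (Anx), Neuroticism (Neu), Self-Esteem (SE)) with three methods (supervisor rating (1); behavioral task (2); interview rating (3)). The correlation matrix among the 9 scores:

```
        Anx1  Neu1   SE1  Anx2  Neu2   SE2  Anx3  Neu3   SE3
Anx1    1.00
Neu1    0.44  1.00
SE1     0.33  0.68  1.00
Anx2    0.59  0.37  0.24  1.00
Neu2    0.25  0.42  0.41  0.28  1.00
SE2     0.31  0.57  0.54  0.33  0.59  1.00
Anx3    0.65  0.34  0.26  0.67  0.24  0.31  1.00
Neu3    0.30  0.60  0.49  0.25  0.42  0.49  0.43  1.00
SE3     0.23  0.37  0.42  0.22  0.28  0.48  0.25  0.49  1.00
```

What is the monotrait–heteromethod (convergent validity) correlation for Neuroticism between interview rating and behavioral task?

Same trait (Neu), different methods: r(Neu3, Neu2) = 0.42.

0.42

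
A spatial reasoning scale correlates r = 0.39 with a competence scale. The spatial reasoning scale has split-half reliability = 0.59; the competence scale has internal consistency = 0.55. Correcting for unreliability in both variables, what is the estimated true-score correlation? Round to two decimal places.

r_true = r_obs / √(r_xx · r_yy) = 0.39 / √(0.59 × 0.55) = 0.39 / √0.3245 = 0.39 / 0.5696 ≈ 0.68.

0.68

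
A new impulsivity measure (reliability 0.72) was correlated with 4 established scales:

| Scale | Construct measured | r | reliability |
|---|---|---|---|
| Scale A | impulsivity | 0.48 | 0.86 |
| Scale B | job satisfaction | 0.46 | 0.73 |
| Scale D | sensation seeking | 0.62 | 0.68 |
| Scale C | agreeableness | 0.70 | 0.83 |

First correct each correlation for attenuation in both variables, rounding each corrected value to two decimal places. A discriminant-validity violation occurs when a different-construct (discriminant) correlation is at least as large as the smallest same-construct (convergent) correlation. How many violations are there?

Disattenuated r (r / √(r_scale · r_new)):
  Scale A (conv): 0.48 / √(0.86·0.72) = 0.61
  Scale B (disc): 0.46 / √(0.73·0.72) = 0.63
  Scale D (disc): 0.62 / √(0.68·0.72) = 0.89
  Scale C (disc): 0.70 / √(0.83·0.72) = 0.91
Smallest convergent = 0.61. Discriminant values: 0.63, 0.89, 0.91; count ≥ 0.61 → 3.

3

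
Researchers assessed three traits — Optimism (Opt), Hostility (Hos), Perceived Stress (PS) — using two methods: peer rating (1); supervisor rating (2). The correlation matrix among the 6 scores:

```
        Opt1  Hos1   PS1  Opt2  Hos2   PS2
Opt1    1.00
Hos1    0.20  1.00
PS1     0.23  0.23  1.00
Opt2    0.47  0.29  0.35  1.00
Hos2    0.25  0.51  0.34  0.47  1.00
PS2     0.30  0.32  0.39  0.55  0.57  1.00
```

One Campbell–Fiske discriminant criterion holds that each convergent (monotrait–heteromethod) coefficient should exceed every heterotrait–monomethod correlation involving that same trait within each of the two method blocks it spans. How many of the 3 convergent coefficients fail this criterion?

Each convergent coefficient versus the relevant comparison correlations:
Opt (methods 1·2): 0.47 vs {0.20, 0.47, 0.23, 0.55} → fail.
Hos (methods 1·2): 0.51 vs {0.20, 0.47, 0.23, 0.57} → fail.
PS (methods 1·2): 0.39 vs {0.23, 0.55, 0.23, 0.57} → fail.
3 of 3 fail.

3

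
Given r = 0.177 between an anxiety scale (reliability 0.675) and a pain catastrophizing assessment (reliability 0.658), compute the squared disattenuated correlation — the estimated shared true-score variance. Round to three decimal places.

Disattenuated r = 0.177 / √(0.675 × 0.658) = 0.177 / 0.6664 = 0.2656.
Shared true-score variance = 0.2656² = 0.0705 ≈ 0.071.

0.071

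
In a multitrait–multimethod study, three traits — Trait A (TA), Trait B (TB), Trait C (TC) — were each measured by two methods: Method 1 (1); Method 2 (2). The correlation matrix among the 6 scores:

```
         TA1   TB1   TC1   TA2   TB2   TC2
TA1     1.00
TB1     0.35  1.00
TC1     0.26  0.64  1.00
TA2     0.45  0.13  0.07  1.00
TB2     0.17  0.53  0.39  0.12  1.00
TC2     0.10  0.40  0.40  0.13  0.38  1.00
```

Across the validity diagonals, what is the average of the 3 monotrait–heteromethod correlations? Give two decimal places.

Convergent values: 0.45, 0.53, 0.40; mean = 1.38/3 = 0.46.

0.46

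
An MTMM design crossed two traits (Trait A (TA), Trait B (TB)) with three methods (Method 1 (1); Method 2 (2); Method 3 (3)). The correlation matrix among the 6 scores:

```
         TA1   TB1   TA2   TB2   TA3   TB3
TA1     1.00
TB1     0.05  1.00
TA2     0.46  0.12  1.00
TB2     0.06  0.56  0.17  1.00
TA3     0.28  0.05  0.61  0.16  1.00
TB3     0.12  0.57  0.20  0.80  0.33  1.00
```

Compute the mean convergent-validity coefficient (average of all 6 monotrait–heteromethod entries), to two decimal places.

0.55

Convergent values: 0.46, 0.28, 0.61, 0.56, 0.57, 0.80; mean = 3.28/6 = 0.55.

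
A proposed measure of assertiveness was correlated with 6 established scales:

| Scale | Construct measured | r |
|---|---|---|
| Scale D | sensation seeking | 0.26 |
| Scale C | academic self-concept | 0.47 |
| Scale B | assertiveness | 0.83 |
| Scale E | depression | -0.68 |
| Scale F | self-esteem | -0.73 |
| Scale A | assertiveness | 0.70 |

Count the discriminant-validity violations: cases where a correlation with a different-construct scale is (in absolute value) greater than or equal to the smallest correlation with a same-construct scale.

1

Convergent (same construct = assertiveness): Scale B, Scale A.
Smallest convergent = 0.70. Discriminant |r|: 0.26, 0.47, 0.68, 0.73; count ≥ 0.70 → 1.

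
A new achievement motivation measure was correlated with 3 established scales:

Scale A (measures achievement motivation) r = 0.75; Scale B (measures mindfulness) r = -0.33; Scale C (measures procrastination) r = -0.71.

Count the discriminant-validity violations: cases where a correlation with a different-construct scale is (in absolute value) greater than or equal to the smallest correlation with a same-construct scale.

0

Convergent (same construct = achievement motivation): Scale A.
Smallest convergent = 0.75. Discriminant |r|: 0.33, 0.71; count ≥ 0.75 → 0.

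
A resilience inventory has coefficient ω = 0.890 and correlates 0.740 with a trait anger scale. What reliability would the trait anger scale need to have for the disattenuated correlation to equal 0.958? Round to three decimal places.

0.670

r_true = r_obs / √(r_xx · r_yy) ⇒ 0.958 = 0.740 / √(0.890 · r_yy).
√(0.890 · r_yy) = 0.740 / 0.958 = 0.7724; 0.890 · r_yy = 0.5966; r_yy = 0.5966 / 0.890 ≈ 0.670.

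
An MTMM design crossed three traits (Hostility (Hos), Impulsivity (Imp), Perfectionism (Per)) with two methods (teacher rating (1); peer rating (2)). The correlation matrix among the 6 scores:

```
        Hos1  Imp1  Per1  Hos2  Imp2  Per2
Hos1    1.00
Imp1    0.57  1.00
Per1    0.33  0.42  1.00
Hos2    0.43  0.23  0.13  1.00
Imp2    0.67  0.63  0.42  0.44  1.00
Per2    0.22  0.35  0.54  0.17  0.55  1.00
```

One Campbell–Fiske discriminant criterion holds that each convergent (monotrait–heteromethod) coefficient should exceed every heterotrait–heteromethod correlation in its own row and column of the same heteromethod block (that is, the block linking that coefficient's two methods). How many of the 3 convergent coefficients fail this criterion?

2

Each convergent coefficient versus the relevant comparison correlations:
Hos (methods 1·2): 0.43 vs {0.67, 0.23, 0.22, 0.13} → fail.
Imp (methods 1·2): 0.63 vs {0.23, 0.67, 0.35, 0.42} → fail.
Per (methods 1·2): 0.54 vs {0.13, 0.22, 0.42, 0.35} → pass.
2 of 3 fail.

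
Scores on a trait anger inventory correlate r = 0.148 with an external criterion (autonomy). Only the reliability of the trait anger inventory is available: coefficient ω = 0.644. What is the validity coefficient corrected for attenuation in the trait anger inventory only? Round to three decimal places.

Single correction: r_c = r_obs / √r_xx = 0.148 / √0.644 = 0.148 / 0.8025 ≈ 0.184.

0.184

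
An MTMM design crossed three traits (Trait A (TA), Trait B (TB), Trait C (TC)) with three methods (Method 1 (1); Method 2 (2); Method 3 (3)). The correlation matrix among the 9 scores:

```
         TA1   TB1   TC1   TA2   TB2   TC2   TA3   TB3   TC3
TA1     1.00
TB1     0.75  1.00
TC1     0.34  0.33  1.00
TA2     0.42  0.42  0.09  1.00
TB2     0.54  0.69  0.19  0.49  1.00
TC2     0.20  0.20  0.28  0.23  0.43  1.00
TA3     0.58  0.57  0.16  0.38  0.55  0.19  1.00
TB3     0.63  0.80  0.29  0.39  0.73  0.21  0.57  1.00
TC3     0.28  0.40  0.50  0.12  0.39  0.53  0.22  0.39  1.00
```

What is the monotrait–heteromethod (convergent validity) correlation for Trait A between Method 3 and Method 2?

Same trait (TA), different methods: r(TA3, TA2) = 0.38.

0.38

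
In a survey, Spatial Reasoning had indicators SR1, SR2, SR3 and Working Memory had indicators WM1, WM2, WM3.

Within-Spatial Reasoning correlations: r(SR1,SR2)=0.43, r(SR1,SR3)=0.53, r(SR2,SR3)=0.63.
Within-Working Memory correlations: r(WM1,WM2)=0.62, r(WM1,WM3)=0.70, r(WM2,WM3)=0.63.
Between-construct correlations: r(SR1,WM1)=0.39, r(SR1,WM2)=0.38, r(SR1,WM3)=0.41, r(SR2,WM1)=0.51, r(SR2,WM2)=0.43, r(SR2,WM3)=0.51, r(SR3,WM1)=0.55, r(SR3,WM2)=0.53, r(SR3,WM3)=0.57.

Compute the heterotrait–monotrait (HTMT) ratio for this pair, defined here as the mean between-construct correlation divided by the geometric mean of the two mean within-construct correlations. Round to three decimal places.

0.810

Between-construct mean = 4.28/9 = 0.4756.
Mean within-SR = 1.59/3 = 0.5300; mean within-WM = 1.95/3 = 0.6500.
Geometric mean = √(0.5300 × 0.6500) = 0.5869.
HTMT = 0.4756 / 0.5869 = 0.810.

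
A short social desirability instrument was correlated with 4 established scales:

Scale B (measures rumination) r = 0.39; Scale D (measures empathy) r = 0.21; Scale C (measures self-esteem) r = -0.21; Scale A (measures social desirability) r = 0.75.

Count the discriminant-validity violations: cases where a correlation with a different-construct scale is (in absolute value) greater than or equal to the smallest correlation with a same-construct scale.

Convergent (same construct = social desirability): Scale A.
Smallest convergent = 0.75. Discriminant |r|: 0.39, 0.21, 0.21; count ≥ 0.75 → 0.

0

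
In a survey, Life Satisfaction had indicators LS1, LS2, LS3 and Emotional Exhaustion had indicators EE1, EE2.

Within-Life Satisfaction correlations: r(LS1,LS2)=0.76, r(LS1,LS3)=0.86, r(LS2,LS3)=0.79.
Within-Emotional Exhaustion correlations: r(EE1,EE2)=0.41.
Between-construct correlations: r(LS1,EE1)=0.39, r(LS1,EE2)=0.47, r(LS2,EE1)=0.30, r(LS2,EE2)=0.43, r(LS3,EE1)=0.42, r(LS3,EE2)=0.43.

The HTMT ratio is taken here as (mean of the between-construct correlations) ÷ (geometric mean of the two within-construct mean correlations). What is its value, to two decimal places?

0.71

Mean heterotrait r = 2.44/6 = 0.4067.
Mean within-LS = 2.41/3 = 0.8033; mean within-EE = 0.41/1 = 0.4100.
Geometric mean = √(0.8033 × 0.4100) = 0.5739.
HTMT = 0.4067 / 0.5739 = 0.71.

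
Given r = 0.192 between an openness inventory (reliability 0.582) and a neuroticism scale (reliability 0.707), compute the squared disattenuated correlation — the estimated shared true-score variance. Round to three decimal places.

Disattenuated r = 0.192 / √(0.582 × 0.707) = 0.192 / 0.6415 = 0.2993.
Shared true-score variance = 0.2993² = 0.0896 ≈ 0.090.

0.090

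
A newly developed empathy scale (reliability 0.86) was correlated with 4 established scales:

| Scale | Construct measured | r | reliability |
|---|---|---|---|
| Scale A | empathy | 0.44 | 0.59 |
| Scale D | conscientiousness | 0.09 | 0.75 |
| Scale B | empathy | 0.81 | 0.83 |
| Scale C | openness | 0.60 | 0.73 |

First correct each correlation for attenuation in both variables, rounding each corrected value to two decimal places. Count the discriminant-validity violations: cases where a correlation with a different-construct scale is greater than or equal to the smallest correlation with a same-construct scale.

Disattenuated r (r / √(r_scale · r_new)):
  Scale A (conv): 0.44 / √(0.59·0.86) = 0.62
  Scale D (disc): 0.09 / √(0.75·0.86) = 0.11
  Scale B (conv): 0.81 / √(0.83·0.86) = 0.96
  Scale C (disc): 0.60 / √(0.73·0.86) = 0.76
Smallest convergent = 0.62. Discriminant values: 0.11, 0.76; count ≥ 0.62 → 1.

1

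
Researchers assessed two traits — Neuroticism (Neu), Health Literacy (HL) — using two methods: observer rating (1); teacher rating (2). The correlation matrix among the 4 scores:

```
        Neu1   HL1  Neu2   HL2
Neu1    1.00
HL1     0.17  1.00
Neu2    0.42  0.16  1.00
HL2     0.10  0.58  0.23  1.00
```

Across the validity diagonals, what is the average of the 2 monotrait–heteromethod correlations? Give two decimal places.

0.50

Convergent values: 0.42, 0.58; mean = 1.00/2 = 0.50.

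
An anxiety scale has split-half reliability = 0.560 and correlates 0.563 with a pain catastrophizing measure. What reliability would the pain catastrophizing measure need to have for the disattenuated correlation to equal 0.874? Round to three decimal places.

0.741

r_true = r_obs / √(r_xx · r_yy) ⇒ 0.874 = 0.563 / √(0.560 · r_yy).
√(0.560 · r_yy) = 0.563 / 0.874 = 0.6442; 0.560 · r_yy = 0.4150; r_yy = 0.4150 / 0.560 ≈ 0.741.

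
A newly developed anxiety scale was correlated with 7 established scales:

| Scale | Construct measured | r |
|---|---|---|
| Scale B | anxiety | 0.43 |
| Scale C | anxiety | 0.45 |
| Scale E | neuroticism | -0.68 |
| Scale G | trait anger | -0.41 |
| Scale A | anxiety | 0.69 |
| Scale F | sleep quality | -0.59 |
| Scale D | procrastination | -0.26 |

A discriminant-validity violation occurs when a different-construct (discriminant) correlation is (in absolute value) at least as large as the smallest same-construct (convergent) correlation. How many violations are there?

2

Convergent (same construct = anxiety): Scale B, Scale C, Scale A.
Smallest convergent = 0.43. Discriminant |r|: 0.68, 0.41, 0.59, 0.26; count ≥ 0.43 → 2.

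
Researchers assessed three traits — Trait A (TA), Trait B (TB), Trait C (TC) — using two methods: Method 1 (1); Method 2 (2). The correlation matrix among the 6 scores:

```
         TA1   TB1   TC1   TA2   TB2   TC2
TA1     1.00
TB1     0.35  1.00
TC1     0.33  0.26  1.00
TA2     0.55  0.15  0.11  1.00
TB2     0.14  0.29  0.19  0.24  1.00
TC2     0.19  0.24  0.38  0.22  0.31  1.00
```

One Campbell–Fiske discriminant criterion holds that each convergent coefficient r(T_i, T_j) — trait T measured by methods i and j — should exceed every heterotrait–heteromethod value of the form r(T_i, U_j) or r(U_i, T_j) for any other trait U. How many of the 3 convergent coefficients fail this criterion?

Each convergent coefficient versus the relevant comparison correlations:
TA (methods 1·2): 0.55 vs {0.14, 0.15, 0.19, 0.11} → pass.
TB (methods 1·2): 0.29 vs {0.15, 0.14, 0.24, 0.19} → pass.
TC (methods 1·2): 0.38 vs {0.11, 0.19, 0.19, 0.24} → pass.
0 of 3 fail.

0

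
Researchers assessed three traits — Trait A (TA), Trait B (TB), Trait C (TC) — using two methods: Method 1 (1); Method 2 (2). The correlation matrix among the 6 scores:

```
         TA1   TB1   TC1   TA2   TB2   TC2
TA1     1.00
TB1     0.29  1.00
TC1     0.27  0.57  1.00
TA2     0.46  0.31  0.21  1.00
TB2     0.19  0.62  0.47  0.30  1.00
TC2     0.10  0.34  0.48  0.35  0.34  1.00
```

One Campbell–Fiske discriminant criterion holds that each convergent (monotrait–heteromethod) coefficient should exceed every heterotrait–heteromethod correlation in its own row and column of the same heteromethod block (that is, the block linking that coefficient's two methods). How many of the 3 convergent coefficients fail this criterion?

Checking each validity diagonal entry against its comparison values:
TA (methods 1·2): 0.46 vs {0.19, 0.31, 0.10, 0.21} → pass.
TB (methods 1·2): 0.62 vs {0.31, 0.19, 0.34, 0.47} → pass.
TC (methods 1·2): 0.48 vs {0.21, 0.10, 0.47, 0.34} → pass.
0 of 3 fail.

0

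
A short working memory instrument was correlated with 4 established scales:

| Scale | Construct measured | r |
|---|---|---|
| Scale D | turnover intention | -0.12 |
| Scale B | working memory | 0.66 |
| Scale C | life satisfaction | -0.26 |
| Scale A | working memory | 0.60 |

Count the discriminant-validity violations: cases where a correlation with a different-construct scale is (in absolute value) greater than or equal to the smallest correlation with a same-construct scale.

0

Convergent (same construct = working memory): Scale B, Scale A.
Smallest convergent = 0.60. Discriminant |r|: 0.12, 0.26; count ≥ 0.60 → 0.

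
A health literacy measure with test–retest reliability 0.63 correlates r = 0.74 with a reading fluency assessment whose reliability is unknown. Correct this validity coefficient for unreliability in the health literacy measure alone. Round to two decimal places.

0.93

Single correction: r_c = r_obs / √r_xx = 0.74 / √0.63 = 0.74 / 0.7937 ≈ 0.93.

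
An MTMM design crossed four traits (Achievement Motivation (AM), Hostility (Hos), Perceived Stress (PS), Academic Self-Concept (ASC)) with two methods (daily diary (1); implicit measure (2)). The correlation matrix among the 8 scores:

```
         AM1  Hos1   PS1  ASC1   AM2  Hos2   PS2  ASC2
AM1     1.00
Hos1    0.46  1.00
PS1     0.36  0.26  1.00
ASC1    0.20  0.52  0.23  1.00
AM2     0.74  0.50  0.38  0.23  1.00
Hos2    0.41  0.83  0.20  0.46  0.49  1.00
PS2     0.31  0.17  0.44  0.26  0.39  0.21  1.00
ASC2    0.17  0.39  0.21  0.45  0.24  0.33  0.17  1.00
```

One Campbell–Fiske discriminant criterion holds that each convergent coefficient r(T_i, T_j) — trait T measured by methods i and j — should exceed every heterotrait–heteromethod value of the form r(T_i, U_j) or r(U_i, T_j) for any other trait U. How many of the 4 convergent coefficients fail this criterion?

Each convergent coefficient versus the relevant comparison correlations:
AM (methods 1·2): 0.74 vs {0.41, 0.50, 0.31, 0.38, 0.17, 0.23} → pass.
Hos (methods 1·2): 0.83 vs {0.50, 0.41, 0.17, 0.20, 0.39, 0.46} → pass.
PS (methods 1·2): 0.44 vs {0.38, 0.31, 0.20, 0.17, 0.21, 0.26} → pass.
ASC (methods 1·2): 0.45 vs {0.23, 0.17, 0.46, 0.39, 0.26, 0.21} → fail.
1 of 4 fail.

1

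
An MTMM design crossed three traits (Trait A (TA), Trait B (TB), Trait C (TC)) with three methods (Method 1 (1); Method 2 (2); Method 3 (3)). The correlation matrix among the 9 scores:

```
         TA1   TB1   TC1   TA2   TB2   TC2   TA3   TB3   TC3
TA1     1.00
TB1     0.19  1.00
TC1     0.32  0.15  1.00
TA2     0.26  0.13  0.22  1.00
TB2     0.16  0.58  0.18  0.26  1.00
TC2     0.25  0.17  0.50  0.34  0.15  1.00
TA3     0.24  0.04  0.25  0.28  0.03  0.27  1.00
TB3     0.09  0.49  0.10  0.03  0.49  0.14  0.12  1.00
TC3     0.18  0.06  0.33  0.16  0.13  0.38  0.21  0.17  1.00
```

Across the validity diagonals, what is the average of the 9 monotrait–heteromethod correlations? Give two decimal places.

Convergent values: 0.26, 0.24, 0.28, 0.58, 0.49, 0.49, 0.50, 0.33, 0.38; mean = 3.55/9 = 0.39.

0.39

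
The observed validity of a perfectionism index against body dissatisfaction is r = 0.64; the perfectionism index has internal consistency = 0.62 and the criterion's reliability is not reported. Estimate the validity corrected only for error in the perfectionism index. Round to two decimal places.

Single correction: r_c = r_obs / √r_xx = 0.64 / √0.62 = 0.64 / 0.7874 ≈ 0.81.

0.81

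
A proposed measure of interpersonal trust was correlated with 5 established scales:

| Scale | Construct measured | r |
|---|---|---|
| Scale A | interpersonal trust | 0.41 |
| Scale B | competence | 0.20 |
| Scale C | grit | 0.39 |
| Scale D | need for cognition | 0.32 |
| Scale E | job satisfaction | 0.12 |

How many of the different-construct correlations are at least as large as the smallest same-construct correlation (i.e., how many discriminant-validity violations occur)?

Convergent (same construct = interpersonal trust): Scale A.
Smallest convergent = 0.41. Discriminant values: 0.20, 0.39, 0.32, 0.12; count ≥ 0.41 → 0.

0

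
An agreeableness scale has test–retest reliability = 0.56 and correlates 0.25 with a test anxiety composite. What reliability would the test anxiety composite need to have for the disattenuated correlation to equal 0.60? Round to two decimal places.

r_true = r_obs / √(r_xx · r_yy) ⇒ 0.60 = 0.25 / √(0.56 · r_yy).
√(0.56 · r_yy) = 0.25 / 0.60 = 0.4167; 0.56 · r_yy = 0.1736; r_yy = 0.1736 / 0.56 ≈ 0.31.

0.31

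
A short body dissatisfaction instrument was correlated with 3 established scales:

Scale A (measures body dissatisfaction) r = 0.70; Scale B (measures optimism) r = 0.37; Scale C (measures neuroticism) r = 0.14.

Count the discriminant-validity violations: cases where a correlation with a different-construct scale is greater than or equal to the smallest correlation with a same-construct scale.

0

Convergent (same construct = body dissatisfaction): Scale A.
Smallest convergent = 0.70. Discriminant values: 0.37, 0.14; count ≥ 0.70 → 0.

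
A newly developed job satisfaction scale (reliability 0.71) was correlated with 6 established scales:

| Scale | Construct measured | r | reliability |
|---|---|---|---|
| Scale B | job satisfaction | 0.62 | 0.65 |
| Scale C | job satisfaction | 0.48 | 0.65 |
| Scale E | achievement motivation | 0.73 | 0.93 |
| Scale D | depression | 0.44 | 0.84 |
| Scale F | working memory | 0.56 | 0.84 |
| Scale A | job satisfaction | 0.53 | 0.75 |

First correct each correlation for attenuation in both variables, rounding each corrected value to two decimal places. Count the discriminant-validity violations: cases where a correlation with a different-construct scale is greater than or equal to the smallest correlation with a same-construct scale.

Disattenuated r (r / √(r_scale · r_new)):
  Scale B (conv): 0.62 / √(0.65·0.71) = 0.91
  Scale C (conv): 0.48 / √(0.65·0.71) = 0.71
  Scale E (disc): 0.73 / √(0.93·0.71) = 0.90
  Scale D (disc): 0.44 / √(0.84·0.71) = 0.57
  Scale F (disc): 0.56 / √(0.84·0.71) = 0.73
  Scale A (conv): 0.53 / √(0.75·0.71) = 0.73
Smallest convergent = 0.71. Discriminant values: 0.90, 0.57, 0.73; count ≥ 0.71 → 2.

2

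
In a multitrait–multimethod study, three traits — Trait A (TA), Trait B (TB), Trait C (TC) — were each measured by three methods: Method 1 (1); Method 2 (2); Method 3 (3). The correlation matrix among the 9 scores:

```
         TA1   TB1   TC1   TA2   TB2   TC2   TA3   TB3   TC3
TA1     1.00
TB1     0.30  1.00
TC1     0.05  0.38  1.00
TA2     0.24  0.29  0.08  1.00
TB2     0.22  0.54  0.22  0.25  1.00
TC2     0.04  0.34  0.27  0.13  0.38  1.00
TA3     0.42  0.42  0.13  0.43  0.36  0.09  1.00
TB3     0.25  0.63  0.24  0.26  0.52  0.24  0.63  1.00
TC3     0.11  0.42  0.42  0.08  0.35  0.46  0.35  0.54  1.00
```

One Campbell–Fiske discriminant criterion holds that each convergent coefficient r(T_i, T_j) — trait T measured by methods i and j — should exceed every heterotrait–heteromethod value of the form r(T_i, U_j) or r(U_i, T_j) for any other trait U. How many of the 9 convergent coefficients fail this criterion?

Checking each validity diagonal entry against its comparison values:
TA (methods 1·2): 0.24 vs {0.22, 0.29, 0.04, 0.08} → fail.
TA (methods 1·3): 0.42 vs {0.25, 0.42, 0.11, 0.13} → fail.
TA (methods 2·3): 0.43 vs {0.26, 0.36, 0.08, 0.09} → pass.
TB (methods 1·2): 0.54 vs {0.29, 0.22, 0.34, 0.22} → pass.
TB (methods 1·3): 0.63 vs {0.42, 0.25, 0.42, 0.24} → pass.
TB (methods 2·3): 0.52 vs {0.36, 0.26, 0.35, 0.24} → pass.
TC (methods 1·2): 0.27 vs {0.08, 0.04, 0.22, 0.34} → fail.
TC (methods 1·3): 0.42 vs {0.13, 0.11, 0.24, 0.42} → fail.
TC (methods 2·3): 0.46 vs {0.09, 0.08, 0.24, 0.35} → pass.
4 of 9 fail.

4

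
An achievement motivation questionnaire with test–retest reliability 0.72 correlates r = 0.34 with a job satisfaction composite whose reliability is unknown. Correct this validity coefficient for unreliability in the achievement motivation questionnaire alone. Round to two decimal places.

Single correction: r_c = r_obs / √r_xx = 0.34 / √0.72 = 0.34 / 0.8485 ≈ 0.40.

0.40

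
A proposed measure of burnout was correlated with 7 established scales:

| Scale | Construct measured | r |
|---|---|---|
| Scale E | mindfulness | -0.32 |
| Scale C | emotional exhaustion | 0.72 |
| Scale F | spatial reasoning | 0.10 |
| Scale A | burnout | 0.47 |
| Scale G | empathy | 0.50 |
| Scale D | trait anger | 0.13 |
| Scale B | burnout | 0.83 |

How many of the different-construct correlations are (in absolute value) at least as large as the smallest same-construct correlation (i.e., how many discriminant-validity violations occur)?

2

Convergent (same construct = burnout): Scale A, Scale B.
Smallest convergent = 0.47. Discriminant |r|: 0.32, 0.72, 0.10, 0.50, 0.13; count ≥ 0.47 → 2.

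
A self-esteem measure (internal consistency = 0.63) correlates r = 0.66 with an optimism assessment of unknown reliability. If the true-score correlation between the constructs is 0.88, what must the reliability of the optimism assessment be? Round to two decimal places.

r_true = r_obs / √(r_xx · r_yy) ⇒ 0.88 = 0.66 / √(0.63 · r_yy).
√(0.63 · r_yy) = 0.66 / 0.88 = 0.7500; 0.63 · r_yy = 0.5625; r_yy = 0.5625 / 0.63 ≈ 0.89.

0.89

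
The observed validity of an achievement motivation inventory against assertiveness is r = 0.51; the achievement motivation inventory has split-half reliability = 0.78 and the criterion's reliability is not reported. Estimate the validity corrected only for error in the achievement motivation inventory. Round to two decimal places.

0.58

Single correction: r_c = r_obs / √r_xx = 0.51 / √0.78 = 0.51 / 0.8832 ≈ 0.58.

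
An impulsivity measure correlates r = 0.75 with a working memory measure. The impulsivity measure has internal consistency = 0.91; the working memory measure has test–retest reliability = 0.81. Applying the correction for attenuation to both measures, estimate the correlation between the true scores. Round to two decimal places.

r_true = r_obs / √(r_xx · r_yy) = 0.75 / √(0.91 × 0.81) = 0.75 / √0.7371 = 0.75 / 0.8585 ≈ 0.87.

0.87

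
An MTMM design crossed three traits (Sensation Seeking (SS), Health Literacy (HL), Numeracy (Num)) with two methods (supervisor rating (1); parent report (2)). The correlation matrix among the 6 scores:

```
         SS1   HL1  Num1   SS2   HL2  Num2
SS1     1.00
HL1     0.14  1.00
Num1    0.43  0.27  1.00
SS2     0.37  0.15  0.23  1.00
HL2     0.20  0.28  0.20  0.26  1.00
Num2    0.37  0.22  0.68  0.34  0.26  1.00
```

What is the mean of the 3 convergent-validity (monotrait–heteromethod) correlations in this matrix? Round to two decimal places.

0.44

Convergent values: 0.37, 0.28, 0.68; mean = 1.33/3 = 0.44.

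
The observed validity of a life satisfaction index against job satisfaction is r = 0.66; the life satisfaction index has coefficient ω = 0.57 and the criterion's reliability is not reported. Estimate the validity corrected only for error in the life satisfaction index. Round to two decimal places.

Single correction: r_c = r_obs / √r_xx = 0.66 / √0.57 = 0.66 / 0.7550 ≈ 0.87.

0.87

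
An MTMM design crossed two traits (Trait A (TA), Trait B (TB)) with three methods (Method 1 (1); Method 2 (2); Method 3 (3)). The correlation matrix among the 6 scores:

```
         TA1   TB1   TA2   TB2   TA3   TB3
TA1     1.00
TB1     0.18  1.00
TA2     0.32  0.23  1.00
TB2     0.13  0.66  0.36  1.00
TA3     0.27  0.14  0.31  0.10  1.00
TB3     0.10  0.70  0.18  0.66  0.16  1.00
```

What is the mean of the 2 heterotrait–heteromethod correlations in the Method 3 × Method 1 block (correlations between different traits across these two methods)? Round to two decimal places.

0.12

HTHM values (method 3 × method 1): 0.14, 0.10; mean = 0.24/2 = 0.12.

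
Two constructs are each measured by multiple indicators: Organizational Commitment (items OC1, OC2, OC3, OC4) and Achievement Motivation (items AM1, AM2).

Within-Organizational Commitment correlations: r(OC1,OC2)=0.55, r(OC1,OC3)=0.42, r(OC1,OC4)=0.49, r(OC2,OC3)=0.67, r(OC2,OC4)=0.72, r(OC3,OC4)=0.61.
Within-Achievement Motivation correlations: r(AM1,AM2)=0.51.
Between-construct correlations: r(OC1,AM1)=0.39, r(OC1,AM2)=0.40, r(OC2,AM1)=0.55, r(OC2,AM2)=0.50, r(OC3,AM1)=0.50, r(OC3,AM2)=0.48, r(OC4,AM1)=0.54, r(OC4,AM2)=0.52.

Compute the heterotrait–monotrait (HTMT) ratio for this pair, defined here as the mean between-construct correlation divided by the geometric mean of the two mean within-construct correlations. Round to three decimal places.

0.894

Mean between = 3.88/8 = 0.4850.
Mean within-OC = 3.46/6 = 0.5767; mean within-AM = 0.51/1 = 0.5100.
Geometric mean = √(0.5767 × 0.5100) = 0.5423.
HTMT = 0.4850 / 0.5423 = 0.894.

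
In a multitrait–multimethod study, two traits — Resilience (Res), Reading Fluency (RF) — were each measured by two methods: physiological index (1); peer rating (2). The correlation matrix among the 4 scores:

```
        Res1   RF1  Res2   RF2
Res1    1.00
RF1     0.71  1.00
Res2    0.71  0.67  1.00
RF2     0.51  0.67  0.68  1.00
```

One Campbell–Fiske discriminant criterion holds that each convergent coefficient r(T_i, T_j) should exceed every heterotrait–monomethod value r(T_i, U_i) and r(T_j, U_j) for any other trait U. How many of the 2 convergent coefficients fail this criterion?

2

Each convergent coefficient versus the relevant comparison correlations:
Res (methods 1·2): 0.71 vs {0.71, 0.68} → fail.
RF (methods 1·2): 0.67 vs {0.71, 0.68} → fail.
2 of 2 fail.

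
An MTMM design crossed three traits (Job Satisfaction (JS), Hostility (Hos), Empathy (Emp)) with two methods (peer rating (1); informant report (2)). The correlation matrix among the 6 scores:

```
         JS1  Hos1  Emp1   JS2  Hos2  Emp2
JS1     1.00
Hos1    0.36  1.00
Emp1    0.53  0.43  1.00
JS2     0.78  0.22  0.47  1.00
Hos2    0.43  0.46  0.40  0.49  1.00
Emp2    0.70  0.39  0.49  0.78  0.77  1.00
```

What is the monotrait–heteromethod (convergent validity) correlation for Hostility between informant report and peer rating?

Same trait (Hos), different methods: r(Hos2, Hos1) = 0.46.

0.46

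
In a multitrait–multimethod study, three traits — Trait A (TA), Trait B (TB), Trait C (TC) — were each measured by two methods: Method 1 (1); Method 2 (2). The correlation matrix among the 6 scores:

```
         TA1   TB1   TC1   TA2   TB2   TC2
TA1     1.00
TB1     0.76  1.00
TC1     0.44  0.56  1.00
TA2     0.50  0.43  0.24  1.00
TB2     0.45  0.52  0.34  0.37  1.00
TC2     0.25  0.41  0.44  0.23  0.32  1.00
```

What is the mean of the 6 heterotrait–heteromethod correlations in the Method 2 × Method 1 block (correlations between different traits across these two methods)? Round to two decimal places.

HTHM values (method 2 × method 1): 0.43, 0.24, 0.45, 0.34, 0.25, 0.41; mean = 2.12/6 = 0.35.

0.35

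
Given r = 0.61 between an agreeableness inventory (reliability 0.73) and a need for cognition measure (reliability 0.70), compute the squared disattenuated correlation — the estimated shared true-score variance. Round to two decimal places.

0.73

Disattenuated r = 0.61 / √(0.73 × 0.70) = 0.61 / 0.7148 = 0.8534.
Shared true-score variance = 0.8534² = 0.7283 ≈ 0.73.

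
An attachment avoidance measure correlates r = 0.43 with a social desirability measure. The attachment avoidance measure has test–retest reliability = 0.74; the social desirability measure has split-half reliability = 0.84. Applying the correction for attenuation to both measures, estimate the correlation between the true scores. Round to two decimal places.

0.55

r_true = r_obs / √(r_xx · r_yy) = 0.43 / √(0.74 × 0.84) = 0.43 / √0.6216 = 0.43 / 0.7884 ≈ 0.55.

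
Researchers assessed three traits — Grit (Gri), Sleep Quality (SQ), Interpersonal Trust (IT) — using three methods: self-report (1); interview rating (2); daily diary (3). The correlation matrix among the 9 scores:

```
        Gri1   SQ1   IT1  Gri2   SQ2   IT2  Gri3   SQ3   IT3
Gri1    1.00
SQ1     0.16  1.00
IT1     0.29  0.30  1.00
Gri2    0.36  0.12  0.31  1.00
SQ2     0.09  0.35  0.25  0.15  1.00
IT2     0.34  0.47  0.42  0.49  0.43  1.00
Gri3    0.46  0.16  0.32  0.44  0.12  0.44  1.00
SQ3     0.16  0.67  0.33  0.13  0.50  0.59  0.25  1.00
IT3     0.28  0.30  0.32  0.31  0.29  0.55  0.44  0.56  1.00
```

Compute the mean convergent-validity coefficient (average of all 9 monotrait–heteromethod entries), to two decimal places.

0.45

Convergent values: 0.36, 0.46, 0.44, 0.35, 0.67, 0.50, 0.42, 0.32, 0.55; mean = 4.07/9 = 0.45.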